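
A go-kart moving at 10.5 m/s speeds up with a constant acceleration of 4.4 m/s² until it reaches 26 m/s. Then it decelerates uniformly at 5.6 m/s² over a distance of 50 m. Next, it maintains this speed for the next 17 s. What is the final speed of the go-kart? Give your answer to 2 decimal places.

10.77 m/s

Phase 1 (accelerating): v₀ = 10.5 m/s, a = 4.4 m/s².
v = v₀ + at → t = (26 − 10.5) / 4.4 = 3.52 s
v² = v₀² + 2aΔx → Δx = (26² − 10.5²)/(2·4.4) = 64.3 m

Phase 2 (decelerating): v₀ = 26.0 m/s, a = -5.6 m/s².
v² = v₀² + 2aΔx = 26.0² + 2·-5.6·50 = 116 → v = 10.8 m/s
t = (v − v₀)/a = (10.8 − 26.0)/-5.6 = 2.72 s

Phase 3 (constant speed): v₀ = 10.8 m/s, a = 0 m/s².
v = v₀ + at = 10.8 + (0)(17) = 10.8 m/s
Δx = v₀t + ½at² = 10.8·17 + 0.5·0·17² = 183 m
Final speed = 10.8 m/s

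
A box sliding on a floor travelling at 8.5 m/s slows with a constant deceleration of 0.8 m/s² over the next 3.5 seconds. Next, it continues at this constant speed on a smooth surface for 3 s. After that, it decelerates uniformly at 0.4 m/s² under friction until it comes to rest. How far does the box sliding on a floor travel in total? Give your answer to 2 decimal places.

Phase 1 (decelerating): v₀ = 8.50 m/s, a = -0.8 m/s².
v = v₀ + at = 8.50 + (-0.8)(3.5) = 5.70 m/s
Δx = v₀t + ½at² = 8.50·3.5 + 0.5·-0.8·3.5² = 24.9 m

Phase 2 (constant speed): v₀ = 5.70 m/s, a = 0 m/s².
v = v₀ + at = 5.70 + (0)(3) = 5.70 m/s
Δx = v₀t + ½at² = 5.70·3 + 0.5·0·3² = 17.1 m

Phase 3 (decelerating): v₀ = 5.70 m/s, a = -0.4 m/s².
v = v₀ + at → t = (0 − 5.70) / -0.4 = 14.2 s
v² = v₀² + 2aΔx → Δx = (0² − 5.70²)/(2·-0.4) = 40.6 m
Total distance = 24.9 + 17.1 + 40.6 = 82.6 m

82.56 m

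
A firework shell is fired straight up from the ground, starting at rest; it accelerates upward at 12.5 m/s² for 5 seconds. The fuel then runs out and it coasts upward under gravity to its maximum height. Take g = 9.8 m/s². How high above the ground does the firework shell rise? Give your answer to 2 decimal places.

Phase 1 (powered ascent): v₀ = 0 m/s, a = 12.5 m/s².
v = v₀ + at = 0 + (12.5)(5) = 62.5 m/s
Δx = v₀t + ½at² = 0·5 + 0.5·12.5·5² = 156 m

Phase 2 (coasting upward): v₀ = 62.5 m/s, a = -9.8 m/s².
v = v₀ + at → t = (0 − 62.5) / -9.8 = 6.38 s
v² = v₀² + 2aΔx → Δx = (0² − 62.5²)/(2·-9.8) = 199 m
Maximum height = 156 + 199 = 356 m

355.55 m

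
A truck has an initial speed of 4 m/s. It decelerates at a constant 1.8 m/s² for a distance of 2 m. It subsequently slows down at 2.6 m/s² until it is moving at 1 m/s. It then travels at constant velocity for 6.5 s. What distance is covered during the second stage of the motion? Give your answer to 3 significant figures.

1.50 m

Phase 1 (decelerating): v₀ = 4.00 m/s, a = -1.8 m/s².
v² = v₀² + 2aΔx = 4.00² + 2·-1.8·2 = 8.80 → v = 2.97 m/s
t = (v − v₀)/a = (2.97 − 4.00)/-1.8 = 0.574 s

Phase 2 (decelerating): v₀ = 2.97 m/s, a = -2.6 m/s².
v = v₀ + at → t = (1 − 2.97) / -2.6 = 0.756 s
v² = v₀² + 2aΔx → Δx = (1² − 2.97²)/(2·-2.6) = 1.50 m
Distance in phase 2 = 1.50 m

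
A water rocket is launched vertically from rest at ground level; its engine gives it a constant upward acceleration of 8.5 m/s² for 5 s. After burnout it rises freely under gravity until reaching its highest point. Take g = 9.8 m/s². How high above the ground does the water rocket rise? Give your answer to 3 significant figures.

Phase 1 (powered ascent): v₀ = 0 m/s, a = 8.5 m/s².
v = v₀ + at = 0 + (8.5)(5) = 42.5 m/s
Δx = v₀t + ½at² = 0·5 + 0.5·8.5·5² = 106 m

Phase 2 (coasting upward): v₀ = 42.5 m/s, a = -9.8 m/s².
v = v₀ + at → t = (0 − 42.5) / -9.8 = 4.34 s
v² = v₀² + 2aΔx → Δx = (0² − 42.5²)/(2·-9.8) = 92.2 m
Maximum height = 106 + 92.2 = 198 m

198 m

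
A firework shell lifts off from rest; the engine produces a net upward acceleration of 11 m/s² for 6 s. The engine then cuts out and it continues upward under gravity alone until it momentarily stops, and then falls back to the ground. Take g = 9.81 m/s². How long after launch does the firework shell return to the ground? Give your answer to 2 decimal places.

Phase 1 (powered ascent): v₀ = 0 m/s, a = 11 m/s².
v = v₀ + at = 0 + (11)(6) = 66.0 m/s
Δx = v₀t + ½at² = 0·6 + 0.5·11·6² = 198 m

Phase 2 (coasting upward): v₀ = 66.0 m/s, a = -9.81 m/s².
v = v₀ + at → t = (0 − 66.0) / -9.81 = 6.73 s
v² = v₀² + 2aΔx → Δx = (0² − 66.0²)/(2·-9.81) = 222 m

Phase 3 (free fall): v₀ = 0 m/s, a = -9.81 m/s².
Falls 420 m from rest: t = √(2·420/9.81) = 9.25 s; v = g·t = 90.8 m/s.
Total time = 6.00 + 6.73 + 9.25 = 22.0 s

21.98 s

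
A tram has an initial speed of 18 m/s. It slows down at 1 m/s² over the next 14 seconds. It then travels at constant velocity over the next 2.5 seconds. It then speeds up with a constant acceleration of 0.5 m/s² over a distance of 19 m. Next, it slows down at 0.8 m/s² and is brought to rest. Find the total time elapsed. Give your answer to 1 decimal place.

Phase 1 (decelerating): v₀ = 18.0 m/s, a = -1 m/s².
v = v₀ + at = 18.0 + (-1)(14) = 4.00 m/s
Δx = v₀t + ½at² = 18.0·14 + 0.5·-1·14² = 154 m

Phase 2 (constant speed): v₀ = 4.00 m/s, a = 0 m/s².
v = v₀ + at = 4.00 + (0)(2.5) = 4.00 m/s
Δx = v₀t + ½at² = 4.00·2.5 + 0.5·0·2.5² = 10.0 m

Phase 3 (accelerating): v₀ = 4.00 m/s, a = 0.5 m/s².
v² = v₀² + 2aΔx = 4.00² + 2·0.5·19 = 35.0 → v = 5.92 m/s
t = (v − v₀)/a = (5.92 − 4.00)/0.5 = 3.83 s

Phase 4 (decelerating): v₀ = 5.92 m/s, a = -0.8 m/s².
v = v₀ + at → t = (0 − 5.92) / -0.8 = 7.40 s
v² = v₀² + 2aΔx → Δx = (0² − 5.92²)/(2·-0.8) = 21.9 m
Total time = 14.0 + 2.50 + 3.83 + 7.40 = 27.7 s

27.7 s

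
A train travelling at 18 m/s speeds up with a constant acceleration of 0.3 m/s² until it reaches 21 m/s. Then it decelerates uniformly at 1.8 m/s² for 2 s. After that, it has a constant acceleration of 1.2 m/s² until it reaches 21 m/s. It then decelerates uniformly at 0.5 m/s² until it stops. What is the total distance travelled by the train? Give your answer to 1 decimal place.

732.0 m

Phase 1 (accelerating): v₀ = 18.0 m/s, a = 0.3 m/s².
v = v₀ + at → t = (21 − 18.0) / 0.3 = 10.0 s
v² = v₀² + 2aΔx → Δx = (21² − 18.0²)/(2·0.3) = 195 m

Phase 2 (decelerating): v₀ = 21.0 m/s, a = -1.8 m/s².
v = v₀ + at = 21.0 + (-1.8)(2) = 17.4 m/s
Δx = v₀t + ½at² = 21.0·2 + 0.5·-1.8·2² = 38.4 m

Phase 3 (accelerating): v₀ = 17.4 m/s, a = 1.2 m/s².
v = v₀ + at → t = (21 − 17.4) / 1.2 = 3.00 s
v² = v₀² + 2aΔx → Δx = (21² − 17.4²)/(2·1.2) = 57.6 m

Phase 4 (decelerating): v₀ = 21.0 m/s, a = -0.5 m/s².
v = v₀ + at → t = (0 − 21.0) / -0.5 = 42.0 s
v² = v₀² + 2aΔx → Δx = (0² − 21.0²)/(2·-0.5) = 441 m
Total distance = 195 + 38.4 + 57.6 + 441 = 732 m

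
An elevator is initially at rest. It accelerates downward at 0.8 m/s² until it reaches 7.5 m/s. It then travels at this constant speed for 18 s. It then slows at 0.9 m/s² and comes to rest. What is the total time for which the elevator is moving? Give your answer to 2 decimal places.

Phase 1 (accelerating): v₀ = 0 m/s, a = 0.8 m/s².
v = v₀ + at → t = (7.5 − 0) / 0.8 = 9.38 s
v² = v₀² + 2aΔx → Δx = (7.5² − 0²)/(2·0.8) = 35.2 m

Phase 2 (constant speed): v₀ = 7.50 m/s, a = 0 m/s².
v = v₀ + at = 7.50 + (0)(18) = 7.50 m/s
Δx = v₀t + ½at² = 7.50·18 + 0.5·0·18² = 135 m

Phase 3 (decelerating): v₀ = 7.50 m/s, a = -0.9 m/s².
v = v₀ + at → t = (0 − 7.50) / -0.9 = 8.33 s
v² = v₀² + 2aΔx → Δx = (0² − 7.50²)/(2·-0.9) = 31.2 m
Total time = 9.38 + 18.0 + 8.33 = 35.7 s

35.71 s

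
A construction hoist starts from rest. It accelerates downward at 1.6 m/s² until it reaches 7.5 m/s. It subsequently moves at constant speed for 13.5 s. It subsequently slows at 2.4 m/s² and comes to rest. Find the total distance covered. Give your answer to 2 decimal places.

Phase 1 (accelerating): v₀ = 0 m/s, a = 1.6 m/s².
v = v₀ + at → t = (7.5 − 0) / 1.6 = 4.69 s
v² = v₀² + 2aΔx → Δx = (7.5² − 0²)/(2·1.6) = 17.6 m

Phase 2 (constant speed): v₀ = 7.50 m/s, a = 0 m/s².
v = v₀ + at = 7.50 + (0)(13.5) = 7.50 m/s
Δx = v₀t + ½at² = 7.50·13.5 + 0.5·0·13.5² = 101 m

Phase 3 (decelerating): v₀ = 7.50 m/s, a = -2.4 m/s².
v = v₀ + at → t = (0 − 7.50) / -2.4 = 3.12 s
v² = v₀² + 2aΔx → Δx = (0² − 7.50²)/(2·-2.4) = 11.7 m
Total distance = 17.6 + 101 + 11.7 = 131 m

130.55 m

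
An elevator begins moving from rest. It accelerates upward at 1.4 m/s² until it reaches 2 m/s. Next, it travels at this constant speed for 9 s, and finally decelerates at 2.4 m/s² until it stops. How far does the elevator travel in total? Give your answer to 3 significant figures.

Phase 1 (accelerating): v₀ = 0 m/s, a = 1.4 m/s².
v = v₀ + at → t = (2 − 0) / 1.4 = 1.43 s
v² = v₀² + 2aΔx → Δx = (2² − 0²)/(2·1.4) = 1.43 m

Phase 2 (constant speed): v₀ = 2.00 m/s, a = 0 m/s².
v = v₀ + at = 2.00 + (0)(9) = 2.00 m/s
Δx = v₀t + ½at² = 2.00·9 + 0.5·0·9² = 18.0 m

Phase 3 (decelerating): v₀ = 2.00 m/s, a = -2.4 m/s².
v = v₀ + at → t = (0 − 2.00) / -2.4 = 0.833 s
v² = v₀² + 2aΔx → Δx = (0² − 2.00²)/(2·-2.4) = 0.833 m
Total distance = 1.43 + 18.0 + 0.833 = 20.3 m

20.3 m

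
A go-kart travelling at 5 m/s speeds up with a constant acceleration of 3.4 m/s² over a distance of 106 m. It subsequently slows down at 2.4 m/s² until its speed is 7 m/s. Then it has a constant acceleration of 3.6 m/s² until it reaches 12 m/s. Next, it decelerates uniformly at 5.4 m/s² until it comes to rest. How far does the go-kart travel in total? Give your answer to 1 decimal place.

Phase 1 (accelerating): v₀ = 5.00 m/s, a = 3.4 m/s².
v² = v₀² + 2aΔx = 5.00² + 2·3.4·106 = 746 → v = 27.3 m/s
t = (v − v₀)/a = (27.3 − 5.00)/3.4 = 6.56 s

Phase 2 (decelerating): v₀ = 27.3 m/s, a = -2.4 m/s².
v = v₀ + at → t = (7 − 27.3) / -2.4 = 8.46 s
v² = v₀² + 2aΔx → Δx = (7² − 27.3²)/(2·-2.4) = 145 m

Phase 3 (accelerating): v₀ = 7.00 m/s, a = 3.6 m/s².
v = v₀ + at → t = (12 − 7.00) / 3.6 = 1.39 s
v² = v₀² + 2aΔx → Δx = (12² − 7.00²)/(2·3.6) = 13.2 m

Phase 4 (decelerating): v₀ = 12.0 m/s, a = -5.4 m/s².
v = v₀ + at → t = (0 − 12.0) / -5.4 = 2.22 s
v² = v₀² + 2aΔx → Δx = (0² − 12.0²)/(2·-5.4) = 13.3 m
Total distance = 106 + 145 + 13.2 + 13.3 = 278 m

277.7 m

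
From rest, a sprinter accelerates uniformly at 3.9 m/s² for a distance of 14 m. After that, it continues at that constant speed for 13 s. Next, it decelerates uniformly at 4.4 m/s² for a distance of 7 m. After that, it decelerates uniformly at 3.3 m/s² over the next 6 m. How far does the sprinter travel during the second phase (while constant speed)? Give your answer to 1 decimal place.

135.8 m

Phase 1 (accelerating): v₀ = 0 m/s, a = 3.9 m/s².
v² = v₀² + 2aΔx = 0² + 2·3.9·14 = 109 → v = 10.4 m/s
t = (v − v₀)/a = (10.4 − 0)/3.9 = 2.68 s

Phase 2 (constant speed): v₀ = 10.4 m/s, a = 0 m/s².
v = v₀ + at = 10.4 + (0)(13) = 10.4 m/s
Δx = v₀t + ½at² = 10.4·13 + 0.5·0·13² = 136 m
Distance in phase 2 = 136 m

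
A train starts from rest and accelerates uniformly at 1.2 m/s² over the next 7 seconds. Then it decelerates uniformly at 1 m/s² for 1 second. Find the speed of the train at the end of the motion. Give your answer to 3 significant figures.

Phase 1 (accelerating): v₀ = 0 m/s, a = 1.2 m/s².
v = v₀ + at = 0 + (1.2)(7) = 8.40 m/s
Δx = v₀t + ½at² = 0·7 + 0.5·1.2·7² = 29.4 m

Phase 2 (decelerating): v₀ = 8.40 m/s, a = -1 m/s².
v = v₀ + at = 8.40 + (-1)(1) = 7.40 m/s
Δx = v₀t + ½at² = 8.40·1 + 0.5·-1·1² = 7.90 m
Final speed = 7.40 m/s

7.40 m/s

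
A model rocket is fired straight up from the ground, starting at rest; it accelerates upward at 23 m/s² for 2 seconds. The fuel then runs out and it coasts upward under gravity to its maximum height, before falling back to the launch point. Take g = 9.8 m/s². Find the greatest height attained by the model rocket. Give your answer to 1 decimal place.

Phase 1 (powered ascent): v₀ = 0 m/s, a = 23 m/s².
v = v₀ + at = 0 + (23)(2) = 46.0 m/s
Δx = v₀t + ½at² = 0·2 + 0.5·23·2² = 46.0 m

Phase 2 (coasting upward): v₀ = 46.0 m/s, a = -9.8 m/s².
v = v₀ + at → t = (0 − 46.0) / -9.8 = 4.69 s
v² = v₀² + 2aΔx → Δx = (0² − 46.0²)/(2·-9.8) = 108 m
Maximum height = 46.0 + 108 = 154 m

154.0 m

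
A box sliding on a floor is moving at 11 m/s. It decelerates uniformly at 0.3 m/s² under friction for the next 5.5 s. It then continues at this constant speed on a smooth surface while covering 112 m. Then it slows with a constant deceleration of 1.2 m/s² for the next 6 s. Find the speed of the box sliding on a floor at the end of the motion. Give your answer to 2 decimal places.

Phase 1 (decelerating): v₀ = 11.0 m/s, a = -0.3 m/s².
v = v₀ + at = 11.0 + (-0.3)(5.5) = 9.35 m/s
Δx = v₀t + ½at² = 11.0·5.5 + 0.5·-0.3·5.5² = 56.0 m

Phase 2 (constant speed): v₀ = 9.35 m/s, a = 0 m/s².
Constant speed: t = d/v = 112/9.35 = 12.0 s

Phase 3 (decelerating): v₀ = 9.35 m/s, a = -1.2 m/s².
v = v₀ + at = 9.35 + (-1.2)(6) = 2.15 m/s
Δx = v₀t + ½at² = 9.35·6 + 0.5·-1.2·6² = 34.5 m
Final speed = 2.15 m/s

2.15 m/s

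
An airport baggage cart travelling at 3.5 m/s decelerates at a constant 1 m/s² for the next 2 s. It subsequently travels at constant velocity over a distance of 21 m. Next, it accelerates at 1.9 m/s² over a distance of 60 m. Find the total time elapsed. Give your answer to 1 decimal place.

Phase 1 (decelerating): v₀ = 3.50 m/s, a = -1 m/s².
v = v₀ + at = 3.50 + (-1)(2) = 1.50 m/s
Δx = v₀t + ½at² = 3.50·2 + 0.5·-1·2² = 5.00 m

Phase 2 (constant speed): v₀ = 1.50 m/s, a = 0 m/s².
Constant speed: t = d/v = 21/1.50 = 14.0 s

Phase 3 (accelerating): v₀ = 1.50 m/s, a = 1.9 m/s².
v² = v₀² + 2aΔx = 1.50² + 2·1.9·60 = 230 → v = 15.2 m/s
t = (v − v₀)/a = (15.2 − 1.50)/1.9 = 7.20 s
Total time = 2.00 + 14.0 + 7.20 = 23.2 s

23.2 s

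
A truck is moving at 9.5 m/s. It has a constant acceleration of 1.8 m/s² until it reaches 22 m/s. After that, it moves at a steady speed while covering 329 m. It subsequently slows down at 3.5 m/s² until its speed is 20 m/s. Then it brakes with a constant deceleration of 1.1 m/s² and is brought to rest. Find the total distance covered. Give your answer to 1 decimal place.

632.2 m

Phase 1 (accelerating): v₀ = 9.50 m/s, a = 1.8 m/s².
v = v₀ + at → t = (22 − 9.50) / 1.8 = 6.94 s
v² = v₀² + 2aΔx → Δx = (22² − 9.50²)/(2·1.8) = 109 m

Phase 2 (constant speed): v₀ = 22.0 m/s, a = 0 m/s².
Constant speed: t = d/v = 329/22.0 = 15.0 s

Phase 3 (decelerating): v₀ = 22.0 m/s, a = -3.5 m/s².
v = v₀ + at → t = (20 − 22.0) / -3.5 = 0.571 s
v² = v₀² + 2aΔx → Δx = (20² − 22.0²)/(2·-3.5) = 12.0 m

Phase 4 (decelerating): v₀ = 20.0 m/s, a = -1.1 m/s².
v = v₀ + at → t = (0 − 20.0) / -1.1 = 18.2 s
v² = v₀² + 2aΔx → Δx = (0² − 20.0²)/(2·-1.1) = 182 m
Total distance = 109 + 329 + 12.0 + 182 = 632 m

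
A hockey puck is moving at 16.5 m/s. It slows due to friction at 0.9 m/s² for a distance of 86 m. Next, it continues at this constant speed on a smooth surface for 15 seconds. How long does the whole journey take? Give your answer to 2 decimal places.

21.29 s

Phase 1 (decelerating): v₀ = 16.5 m/s, a = -0.9 m/s².
v² = v₀² + 2aΔx = 16.5² + 2·-0.9·86 = 117 → v = 10.8 m/s
t = (v − v₀)/a = (10.8 − 16.5)/-0.9 = 6.29 s

Phase 2 (constant speed): v₀ = 10.8 m/s, a = 0 m/s².
v = v₀ + at = 10.8 + (0)(15) = 10.8 m/s
Δx = v₀t + ½at² = 10.8·15 + 0.5·0·15² = 163 m
Total time = 6.29 + 15.0 = 21.3 s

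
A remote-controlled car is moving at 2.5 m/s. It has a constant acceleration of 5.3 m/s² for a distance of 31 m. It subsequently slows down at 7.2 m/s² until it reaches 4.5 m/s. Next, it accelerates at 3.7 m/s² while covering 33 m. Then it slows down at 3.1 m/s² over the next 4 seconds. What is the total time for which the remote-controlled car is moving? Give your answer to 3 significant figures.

Phase 1 (accelerating): v₀ = 2.50 m/s, a = 5.3 m/s².
v² = v₀² + 2aΔx = 2.50² + 2·5.3·31 = 335 → v = 18.3 m/s
t = (v − v₀)/a = (18.3 − 2.50)/5.3 = 2.98 s

Phase 2 (decelerating): v₀ = 18.3 m/s, a = -7.2 m/s².
v = v₀ + at → t = (4.5 − 18.3) / -7.2 = 1.92 s
v² = v₀² + 2aΔx → Δx = (4.5² − 18.3²)/(2·-7.2) = 21.8 m

Phase 3 (accelerating): v₀ = 4.50 m/s, a = 3.7 m/s².
v² = v₀² + 2aΔx = 4.50² + 2·3.7·33 = 264 → v = 16.3 m/s
t = (v − v₀)/a = (16.3 − 4.50)/3.7 = 3.18 s

Phase 4 (decelerating): v₀ = 16.3 m/s, a = -3.1 m/s².
v = v₀ + at = 16.3 + (-3.1)(4) = 3.86 m/s
Δx = v₀t + ½at² = 16.3·4 + 0.5·-3.1·4² = 40.2 m
Total time = 2.98 + 1.92 + 3.18 + 4.00 = 12.1 s

12.1 s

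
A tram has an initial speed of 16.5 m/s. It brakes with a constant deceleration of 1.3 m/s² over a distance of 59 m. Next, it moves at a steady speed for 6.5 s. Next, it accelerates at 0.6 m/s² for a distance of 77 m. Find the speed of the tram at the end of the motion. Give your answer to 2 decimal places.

14.53 m/s

Phase 1 (decelerating): v₀ = 16.5 m/s, a = -1.3 m/s².
v² = v₀² + 2aΔx = 16.5² + 2·-1.3·59 = 119 → v = 10.9 m/s
t = (v − v₀)/a = (10.9 − 16.5)/-1.3 = 4.31 s

Phase 2 (constant speed): v₀ = 10.9 m/s, a = 0 m/s².
v = v₀ + at = 10.9 + (0)(6.5) = 10.9 m/s
Δx = v₀t + ½at² = 10.9·6.5 + 0.5·0·6.5² = 70.9 m

Phase 3 (accelerating): v₀ = 10.9 m/s, a = 0.6 m/s².
v² = v₀² + 2aΔx = 10.9² + 2·0.6·77 = 211 → v = 14.5 m/s
t = (v − v₀)/a = (14.5 − 10.9)/0.6 = 6.05 s
Final speed = 14.5 m/s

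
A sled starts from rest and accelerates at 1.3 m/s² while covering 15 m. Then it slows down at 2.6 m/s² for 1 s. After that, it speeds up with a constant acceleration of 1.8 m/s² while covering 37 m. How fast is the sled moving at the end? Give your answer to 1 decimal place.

12.1 m/s

Phase 1 (accelerating): v₀ = 0 m/s, a = 1.3 m/s².
v² = v₀² + 2aΔx = 0² + 2·1.3·15 = 39.0 → v = 6.24 m/s
t = (v − v₀)/a = (6.24 − 0)/1.3 = 4.80 s

Phase 2 (decelerating): v₀ = 6.24 m/s, a = -2.6 m/s².
v = v₀ + at = 6.24 + (-2.6)(1) = 3.64 m/s
Δx = v₀t + ½at² = 6.24·1 + 0.5·-2.6·1² = 4.94 m

Phase 3 (accelerating): v₀ = 3.64 m/s, a = 1.8 m/s².
v² = v₀² + 2aΔx = 3.64² + 2·1.8·37 = 146 → v = 12.1 m/s
t = (v − v₀)/a = (12.1 − 3.64)/1.8 = 4.70 s
Final speed = 12.1 m/s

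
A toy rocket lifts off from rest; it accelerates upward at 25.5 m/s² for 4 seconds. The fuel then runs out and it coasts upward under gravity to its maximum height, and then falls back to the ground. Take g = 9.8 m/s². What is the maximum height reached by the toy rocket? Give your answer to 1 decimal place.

Phase 1 (powered ascent): v₀ = 0 m/s, a = 25.5 m/s².
v = v₀ + at = 0 + (25.5)(4) = 102 m/s
Δx = v₀t + ½at² = 0·4 + 0.5·25.5·4² = 204 m

Phase 2 (coasting upward): v₀ = 102 m/s, a = -9.8 m/s².
v = v₀ + at → t = (0 − 102) / -9.8 = 10.4 s
v² = v₀² + 2aΔx → Δx = (0² − 102²)/(2·-9.8) = 531 m
Maximum height = 204 + 531 = 735 m

734.8 m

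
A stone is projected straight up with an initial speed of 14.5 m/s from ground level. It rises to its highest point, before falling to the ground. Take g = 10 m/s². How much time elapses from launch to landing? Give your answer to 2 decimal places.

2.90 s

Phase 1 (rising): v₀ = 14.5 m/s, a = -10 m/s².
v = v₀ + at → t = (0 − 14.5) / -10 = 1.45 s
v² = v₀² + 2aΔx → Δx = (0² − 14.5²)/(2·-10) = 10.5 m

Phase 2 (falling): v₀ = 0 m/s, a = -10 m/s².
Falls 10.5 m from rest: t = √(2·10.5/10) = 1.45 s; v = g·t = 14.5 m/s.
Total time = 1.45 + 1.45 = 2.90 s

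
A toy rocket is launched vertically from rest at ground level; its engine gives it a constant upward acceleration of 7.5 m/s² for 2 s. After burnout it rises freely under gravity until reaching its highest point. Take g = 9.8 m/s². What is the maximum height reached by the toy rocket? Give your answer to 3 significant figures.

26.5 m

Phase 1 (powered ascent): v₀ = 0 m/s, a = 7.5 m/s².
v = v₀ + at = 0 + (7.5)(2) = 15.0 m/s
Δx = v₀t + ½at² = 0·2 + 0.5·7.5·2² = 15.0 m

Phase 2 (coasting upward): v₀ = 15.0 m/s, a = -9.8 m/s².
v = v₀ + at → t = (0 − 15.0) / -9.8 = 1.53 s
v² = v₀² + 2aΔx → Δx = (0² − 15.0²)/(2·-9.8) = 11.5 m
Maximum height = 15.0 + 11.5 = 26.5 m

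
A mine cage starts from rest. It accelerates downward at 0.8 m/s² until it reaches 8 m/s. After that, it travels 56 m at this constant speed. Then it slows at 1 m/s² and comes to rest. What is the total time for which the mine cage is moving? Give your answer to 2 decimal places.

Phase 1 (accelerating): v₀ = 0 m/s, a = 0.8 m/s².
v = v₀ + at → t = (8 − 0) / 0.8 = 10.0 s
v² = v₀² + 2aΔx → Δx = (8² − 0²)/(2·0.8) = 40.0 m

Phase 2 (constant speed): v₀ = 8.00 m/s, a = 0 m/s².
Constant speed: t = d/v = 56/8.00 = 7.00 s

Phase 3 (decelerating): v₀ = 8.00 m/s, a = -1 m/s².
v = v₀ + at → t = (0 − 8.00) / -1 = 8.00 s
v² = v₀² + 2aΔx → Δx = (0² − 8.00²)/(2·-1) = 32.0 m
Total time = 10.0 + 7.00 + 8.00 = 25.0 s

25.00 s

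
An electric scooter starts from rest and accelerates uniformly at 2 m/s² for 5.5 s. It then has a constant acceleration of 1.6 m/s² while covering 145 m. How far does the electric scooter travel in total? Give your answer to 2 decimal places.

Phase 1 (accelerating): v₀ = 0 m/s, a = 2 m/s².
v = v₀ + at = 0 + (2)(5.5) = 11.0 m/s
Δx = v₀t + ½at² = 0·5.5 + 0.5·2·5.5² = 30.2 m

Phase 2 (accelerating): v₀ = 11.0 m/s, a = 1.6 m/s².
v² = v₀² + 2aΔx = 11.0² + 2·1.6·145 = 585 → v = 24.2 m/s
t = (v − v₀)/a = (24.2 − 11.0)/1.6 = 8.24 s
Total distance = 30.2 + 145 = 175 m

175.25 m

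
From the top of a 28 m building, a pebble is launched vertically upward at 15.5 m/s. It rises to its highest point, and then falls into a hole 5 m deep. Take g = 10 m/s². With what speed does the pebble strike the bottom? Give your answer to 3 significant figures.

30.0 m/s

Phase 1 (rising): v₀ = 15.5 m/s, a = -10 m/s².
v = v₀ + at → t = (0 − 15.5) / -10 = 1.55 s
v² = v₀² + 2aΔx → Δx = (0² − 15.5²)/(2·-10) = 12.0 m

Phase 2 (falling): v₀ = 0 m/s, a = -10 m/s².
Falls 45.0 m from rest: t = √(2·45.0/10) = 3.00 s; v = g·t = 30.0 m/s.
Final speed = 30.0 m/s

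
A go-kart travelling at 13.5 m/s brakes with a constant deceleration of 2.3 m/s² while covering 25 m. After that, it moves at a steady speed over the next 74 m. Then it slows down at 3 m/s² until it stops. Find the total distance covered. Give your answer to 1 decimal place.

110.2 m

Phase 1 (decelerating): v₀ = 13.5 m/s, a = -2.3 m/s².
v² = v₀² + 2aΔx = 13.5² + 2·-2.3·25 = 67.3 → v = 8.20 m/s
t = (v − v₀)/a = (8.20 − 13.5)/-2.3 = 2.30 s

Phase 2 (constant speed): v₀ = 8.20 m/s, a = 0 m/s².
Constant speed: t = d/v = 74/8.20 = 9.02 s

Phase 3 (decelerating): v₀ = 8.20 m/s, a = -3 m/s².
v = v₀ + at → t = (0 − 8.20) / -3 = 2.73 s
v² = v₀² + 2aΔx → Δx = (0² − 8.20²)/(2·-3) = 11.2 m
Total distance = 25.0 + 74.0 + 11.2 = 110 m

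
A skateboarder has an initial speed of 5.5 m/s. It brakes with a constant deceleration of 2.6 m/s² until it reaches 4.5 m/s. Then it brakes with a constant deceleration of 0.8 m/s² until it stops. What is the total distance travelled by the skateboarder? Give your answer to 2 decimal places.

14.58 m

Phase 1 (decelerating): v₀ = 5.50 m/s, a = -2.6 m/s².
v = v₀ + at → t = (4.5 − 5.50) / -2.6 = 0.385 s
v² = v₀² + 2aΔx → Δx = (4.5² − 5.50²)/(2·-2.6) = 1.92 m

Phase 2 (decelerating): v₀ = 4.50 m/s, a = -0.8 m/s².
v = v₀ + at → t = (0 − 4.50) / -0.8 = 5.62 s
v² = v₀² + 2aΔx → Δx = (0² − 4.50²)/(2·-0.8) = 12.7 m
Total distance = 1.92 + 12.7 = 14.6 m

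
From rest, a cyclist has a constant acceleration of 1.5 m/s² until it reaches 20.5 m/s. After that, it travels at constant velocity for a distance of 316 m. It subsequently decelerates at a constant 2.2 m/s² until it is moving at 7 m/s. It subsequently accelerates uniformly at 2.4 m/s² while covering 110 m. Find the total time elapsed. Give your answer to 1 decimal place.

Phase 1 (accelerating): v₀ = 0 m/s, a = 1.5 m/s².
v = v₀ + at → t = (20.5 − 0) / 1.5 = 13.7 s
v² = v₀² + 2aΔx → Δx = (20.5² − 0²)/(2·1.5) = 140 m

Phase 2 (constant speed): v₀ = 20.5 m/s, a = 0 m/s².
Constant speed: t = d/v = 316/20.5 = 15.4 s

Phase 3 (decelerating): v₀ = 20.5 m/s, a = -2.2 m/s².
v = v₀ + at → t = (7 − 20.5) / -2.2 = 6.14 s
v² = v₀² + 2aΔx → Δx = (7² − 20.5²)/(2·-2.2) = 84.4 m

Phase 4 (accelerating): v₀ = 7.00 m/s, a = 2.4 m/s².
v² = v₀² + 2aΔx = 7.00² + 2·2.4·110 = 577 → v = 24.0 m/s
t = (v − v₀)/a = (24.0 − 7.00)/2.4 = 7.09 s
Total time = 13.7 + 15.4 + 6.14 + 7.09 = 42.3 s

42.3 s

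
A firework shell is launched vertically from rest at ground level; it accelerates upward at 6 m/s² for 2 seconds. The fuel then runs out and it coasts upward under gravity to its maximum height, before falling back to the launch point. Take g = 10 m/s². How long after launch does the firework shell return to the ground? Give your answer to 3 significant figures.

Phase 1 (powered ascent): v₀ = 0 m/s, a = 6 m/s².
v = v₀ + at = 0 + (6)(2) = 12.0 m/s
Δx = v₀t + ½at² = 0·2 + 0.5·6·2² = 12.0 m

Phase 2 (coasting upward): v₀ = 12.0 m/s, a = -10 m/s².
v = v₀ + at → t = (0 − 12.0) / -10 = 1.20 s
v² = v₀² + 2aΔx → Δx = (0² − 12.0²)/(2·-10) = 7.20 m

Phase 3 (free fall): v₀ = 0 m/s, a = -10 m/s².
Falls 19.2 m from rest: t = √(2·19.2/10) = 1.96 s; v = g·t = 19.6 m/s.
Total time = 2.00 + 1.20 + 1.96 = 5.16 s

5.16 s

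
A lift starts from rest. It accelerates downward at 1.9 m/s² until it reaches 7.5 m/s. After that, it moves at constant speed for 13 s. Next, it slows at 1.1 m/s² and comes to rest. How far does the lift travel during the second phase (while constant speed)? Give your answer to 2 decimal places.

Phase 1 (accelerating): v₀ = 0 m/s, a = 1.9 m/s².
v = v₀ + at → t = (7.5 − 0) / 1.9 = 3.95 s
v² = v₀² + 2aΔx → Δx = (7.5² − 0²)/(2·1.9) = 14.8 m

Phase 2 (constant speed): v₀ = 7.50 m/s, a = 0 m/s².
v = v₀ + at = 7.50 + (0)(13) = 7.50 m/s
Δx = v₀t + ½at² = 7.50·13 + 0.5·0·13² = 97.5 m
Distance in phase 2 = 97.5 m

97.50 m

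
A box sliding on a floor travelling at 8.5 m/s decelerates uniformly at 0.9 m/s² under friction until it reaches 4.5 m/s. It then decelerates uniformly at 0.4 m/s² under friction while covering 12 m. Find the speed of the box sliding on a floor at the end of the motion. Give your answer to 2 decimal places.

3.26 m/s

Phase 1 (decelerating): v₀ = 8.50 m/s, a = -0.9 m/s².
v = v₀ + at → t = (4.5 − 8.50) / -0.9 = 4.44 s
v² = v₀² + 2aΔx → Δx = (4.5² − 8.50²)/(2·-0.9) = 28.9 m

Phase 2 (decelerating): v₀ = 4.50 m/s, a = -0.4 m/s².
v² = v₀² + 2aΔx = 4.50² + 2·-0.4·12 = 10.6 → v = 3.26 m/s
t = (v − v₀)/a = (3.26 − 4.50)/-0.4 = 3.09 s
Final speed = 3.26 m/s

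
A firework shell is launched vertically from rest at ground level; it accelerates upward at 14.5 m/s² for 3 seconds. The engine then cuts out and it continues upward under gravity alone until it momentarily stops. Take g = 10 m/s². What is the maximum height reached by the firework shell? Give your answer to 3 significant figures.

160 m

Phase 1 (powered ascent): v₀ = 0 m/s, a = 14.5 m/s².
v = v₀ + at = 0 + (14.5)(3) = 43.5 m/s
Δx = v₀t + ½at² = 0·3 + 0.5·14.5·3² = 65.2 m

Phase 2 (coasting upward): v₀ = 43.5 m/s, a = -10 m/s².
v = v₀ + at → t = (0 − 43.5) / -10 = 4.35 s
v² = v₀² + 2aΔx → Δx = (0² − 43.5²)/(2·-10) = 94.6 m
Maximum height = 65.2 + 94.6 = 160 m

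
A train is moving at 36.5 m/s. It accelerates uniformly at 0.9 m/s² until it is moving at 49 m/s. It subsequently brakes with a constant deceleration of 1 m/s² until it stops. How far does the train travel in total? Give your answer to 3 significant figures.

1790 m

Phase 1 (accelerating): v₀ = 36.5 m/s, a = 0.9 m/s².
v = v₀ + at → t = (49 − 36.5) / 0.9 = 13.9 s
v² = v₀² + 2aΔx → Δx = (49² − 36.5²)/(2·0.9) = 594 m

Phase 2 (decelerating): v₀ = 49.0 m/s, a = -1 m/s².
v = v₀ + at → t = (0 − 49.0) / -1 = 49.0 s
v² = v₀² + 2aΔx → Δx = (0² − 49.0²)/(2·-1) = 1200 m
Total distance = 594 + 1200 = 1790 m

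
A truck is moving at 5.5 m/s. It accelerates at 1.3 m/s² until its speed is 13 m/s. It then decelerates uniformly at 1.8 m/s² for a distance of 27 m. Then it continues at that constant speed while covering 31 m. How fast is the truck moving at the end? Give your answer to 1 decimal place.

Phase 1 (accelerating): v₀ = 5.50 m/s, a = 1.3 m/s².
v = v₀ + at → t = (13 − 5.50) / 1.3 = 5.77 s
v² = v₀² + 2aΔx → Δx = (13² − 5.50²)/(2·1.3) = 53.4 m

Phase 2 (decelerating): v₀ = 13.0 m/s, a = -1.8 m/s².
v² = v₀² + 2aΔx = 13.0² + 2·-1.8·27 = 71.8 → v = 8.47 m/s
t = (v − v₀)/a = (8.47 − 13.0)/-1.8 = 2.51 s

Phase 3 (constant speed): v₀ = 8.47 m/s, a = 0 m/s².
Constant speed: t = d/v = 31/8.47 = 3.66 s
Final speed = 8.47 m/s

8.5 m/s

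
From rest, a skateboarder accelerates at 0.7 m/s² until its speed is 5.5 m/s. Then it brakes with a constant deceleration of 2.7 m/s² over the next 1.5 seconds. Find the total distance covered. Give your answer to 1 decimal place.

Phase 1 (accelerating): v₀ = 0 m/s, a = 0.7 m/s².
v = v₀ + at → t = (5.5 − 0) / 0.7 = 7.86 s
v² = v₀² + 2aΔx → Δx = (5.5² − 0²)/(2·0.7) = 21.6 m

Phase 2 (decelerating): v₀ = 5.50 m/s, a = -2.7 m/s².
v = v₀ + at = 5.50 + (-2.7)(1.5) = 1.45 m/s
Δx = v₀t + ½at² = 5.50·1.5 + 0.5·-2.7·1.5² = 5.21 m
Total distance = 21.6 + 5.21 = 26.8 m

26.8 m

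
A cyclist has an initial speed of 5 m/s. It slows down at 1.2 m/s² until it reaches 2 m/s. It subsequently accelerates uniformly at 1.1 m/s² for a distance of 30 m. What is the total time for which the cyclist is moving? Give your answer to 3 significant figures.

Phase 1 (decelerating): v₀ = 5.00 m/s, a = -1.2 m/s².
v = v₀ + at → t = (2 − 5.00) / -1.2 = 2.50 s
v² = v₀² + 2aΔx → Δx = (2² − 5.00²)/(2·-1.2) = 8.75 m

Phase 2 (accelerating): v₀ = 2.00 m/s, a = 1.1 m/s².
v² = v₀² + 2aΔx = 2.00² + 2·1.1·30 = 70.0 → v = 8.37 m/s
t = (v − v₀)/a = (8.37 − 2.00)/1.1 = 5.79 s
Total time = 2.50 + 5.79 = 8.29 s

8.29 s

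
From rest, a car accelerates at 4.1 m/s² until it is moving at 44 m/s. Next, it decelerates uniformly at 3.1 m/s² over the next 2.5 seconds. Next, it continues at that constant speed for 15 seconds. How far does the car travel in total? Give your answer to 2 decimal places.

Phase 1 (accelerating): v₀ = 0 m/s, a = 4.1 m/s².
v = v₀ + at → t = (44 − 0) / 4.1 = 10.7 s
v² = v₀² + 2aΔx → Δx = (44² − 0²)/(2·4.1) = 236 m

Phase 2 (decelerating): v₀ = 44.0 m/s, a = -3.1 m/s².
v = v₀ + at = 44.0 + (-3.1)(2.5) = 36.2 m/s
Δx = v₀t + ½at² = 44.0·2.5 + 0.5·-3.1·2.5² = 100 m

Phase 3 (constant speed): v₀ = 36.2 m/s, a = 0 m/s².
v = v₀ + at = 36.2 + (0)(15) = 36.2 m/s
Δx = v₀t + ½at² = 36.2·15 + 0.5·0·15² = 544 m
Total distance = 236 + 100 + 544 = 880 m

880.16 m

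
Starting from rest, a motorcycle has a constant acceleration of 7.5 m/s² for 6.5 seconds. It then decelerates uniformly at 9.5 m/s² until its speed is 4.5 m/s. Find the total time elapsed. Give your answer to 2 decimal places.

11.16 s

Phase 1 (accelerating): v₀ = 0 m/s, a = 7.5 m/s².
v = v₀ + at = 0 + (7.5)(6.5) = 48.8 m/s
Δx = v₀t + ½at² = 0·6.5 + 0.5·7.5·6.5² = 158 m

Phase 2 (decelerating): v₀ = 48.8 m/s, a = -9.5 m/s².
v = v₀ + at → t = (4.5 − 48.8) / -9.5 = 4.66 s
v² = v₀² + 2aΔx → Δx = (4.5² − 48.8²)/(2·-9.5) = 124 m
Total time = 6.50 + 4.66 = 11.2 s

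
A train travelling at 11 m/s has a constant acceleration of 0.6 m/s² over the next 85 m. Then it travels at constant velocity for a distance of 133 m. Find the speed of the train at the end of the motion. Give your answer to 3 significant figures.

14.9 m/s

Phase 1 (accelerating): v₀ = 11.0 m/s, a = 0.6 m/s².
v² = v₀² + 2aΔx = 11.0² + 2·0.6·85 = 223 → v = 14.9 m/s
t = (v − v₀)/a = (14.9 − 11.0)/0.6 = 6.56 s

Phase 2 (constant speed): v₀ = 14.9 m/s, a = 0 m/s².
Constant speed: t = d/v = 133/14.9 = 8.91 s
Final speed = 14.9 m/s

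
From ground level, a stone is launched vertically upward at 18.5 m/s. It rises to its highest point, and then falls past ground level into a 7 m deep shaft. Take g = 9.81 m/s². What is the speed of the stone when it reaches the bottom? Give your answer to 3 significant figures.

21.9 m/s

Phase 1 (rising): v₀ = 18.5 m/s, a = -9.81 m/s².
v = v₀ + at → t = (0 − 18.5) / -9.81 = 1.89 s
v² = v₀² + 2aΔx → Δx = (0² − 18.5²)/(2·-9.81) = 17.4 m

Phase 2 (falling): v₀ = 0 m/s, a = -9.81 m/s².
Falls 24.4 m from rest: t = √(2·24.4/9.81) = 2.23 s; v = g·t = 21.9 m/s.
Final speed = 21.9 m/s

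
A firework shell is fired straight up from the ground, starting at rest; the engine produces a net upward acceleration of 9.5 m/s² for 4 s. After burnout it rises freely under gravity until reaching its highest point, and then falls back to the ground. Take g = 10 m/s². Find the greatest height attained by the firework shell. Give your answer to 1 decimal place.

148.2 m

Phase 1 (powered ascent): v₀ = 0 m/s, a = 9.5 m/s².
v = v₀ + at = 0 + (9.5)(4) = 38.0 m/s
Δx = v₀t + ½at² = 0·4 + 0.5·9.5·4² = 76.0 m

Phase 2 (coasting upward): v₀ = 38.0 m/s, a = -10 m/s².
v = v₀ + at → t = (0 − 38.0) / -10 = 3.80 s
v² = v₀² + 2aΔx → Δx = (0² − 38.0²)/(2·-10) = 72.2 m
Maximum height = 76.0 + 72.2 = 148 m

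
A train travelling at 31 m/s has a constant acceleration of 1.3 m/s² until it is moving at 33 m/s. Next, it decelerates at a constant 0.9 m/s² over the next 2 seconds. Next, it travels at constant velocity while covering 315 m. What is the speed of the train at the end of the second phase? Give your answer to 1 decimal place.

31.2 m/s

Phase 1 (accelerating): v₀ = 31.0 m/s, a = 1.3 m/s².
v = v₀ + at → t = (33 − 31.0) / 1.3 = 1.54 s
v² = v₀² + 2aΔx → Δx = (33² − 31.0²)/(2·1.3) = 49.2 m

Phase 2 (decelerating): v₀ = 33.0 m/s, a = -0.9 m/s².
v = v₀ + at = 33.0 + (-0.9)(2) = 31.2 m/s
Δx = v₀t + ½at² = 33.0·2 + 0.5·-0.9·2² = 64.2 m
Speed at end of phase 2 = 31.2 m/s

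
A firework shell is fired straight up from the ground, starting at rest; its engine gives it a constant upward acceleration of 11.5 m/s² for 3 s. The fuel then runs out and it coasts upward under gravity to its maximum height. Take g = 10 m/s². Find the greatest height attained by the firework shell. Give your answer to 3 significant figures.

111 m

Phase 1 (powered ascent): v₀ = 0 m/s, a = 11.5 m/s².
v = v₀ + at = 0 + (11.5)(3) = 34.5 m/s
Δx = v₀t + ½at² = 0·3 + 0.5·11.5·3² = 51.8 m

Phase 2 (coasting upward): v₀ = 34.5 m/s, a = -10 m/s².
v = v₀ + at → t = (0 − 34.5) / -10 = 3.45 s
v² = v₀² + 2aΔx → Δx = (0² − 34.5²)/(2·-10) = 59.5 m
Maximum height = 51.8 + 59.5 = 111 m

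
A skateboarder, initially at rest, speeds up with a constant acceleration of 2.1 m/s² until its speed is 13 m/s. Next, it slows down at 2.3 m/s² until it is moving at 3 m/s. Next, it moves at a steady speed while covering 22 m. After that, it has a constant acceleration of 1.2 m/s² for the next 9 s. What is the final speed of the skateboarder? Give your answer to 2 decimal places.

Phase 1 (accelerating): v₀ = 0 m/s, a = 2.1 m/s².
v = v₀ + at → t = (13 − 0) / 2.1 = 6.19 s
v² = v₀² + 2aΔx → Δx = (13² − 0²)/(2·2.1) = 40.2 m

Phase 2 (decelerating): v₀ = 13.0 m/s, a = -2.3 m/s².
v = v₀ + at → t = (3 − 13.0) / -2.3 = 4.35 s
v² = v₀² + 2aΔx → Δx = (3² − 13.0²)/(2·-2.3) = 34.8 m

Phase 3 (constant speed): v₀ = 3.00 m/s, a = 0 m/s².
Constant speed: t = d/v = 22/3.00 = 7.33 s

Phase 4 (accelerating): v₀ = 3.00 m/s, a = 1.2 m/s².
v = v₀ + at = 3.00 + (1.2)(9) = 13.8 m/s
Δx = v₀t + ½at² = 3.00·9 + 0.5·1.2·9² = 75.6 m
Final speed = 13.8 m/s

13.80 m/s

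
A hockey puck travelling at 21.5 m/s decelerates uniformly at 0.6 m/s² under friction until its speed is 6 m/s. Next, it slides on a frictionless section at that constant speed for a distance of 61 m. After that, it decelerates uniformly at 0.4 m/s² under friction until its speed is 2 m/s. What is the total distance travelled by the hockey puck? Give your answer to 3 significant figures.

456 m

Phase 1 (decelerating): v₀ = 21.5 m/s, a = -0.6 m/s².
v = v₀ + at → t = (6 − 21.5) / -0.6 = 25.8 s
v² = v₀² + 2aΔx → Δx = (6² − 21.5²)/(2·-0.6) = 355 m

Phase 2 (constant speed): v₀ = 6.00 m/s, a = 0 m/s².
Constant speed: t = d/v = 61/6.00 = 10.2 s

Phase 3 (decelerating): v₀ = 6.00 m/s, a = -0.4 m/s².
v = v₀ + at → t = (2 − 6.00) / -0.4 = 10.0 s
v² = v₀² + 2aΔx → Δx = (2² − 6.00²)/(2·-0.4) = 40.0 m
Total distance = 355 + 61.0 + 40.0 = 456 m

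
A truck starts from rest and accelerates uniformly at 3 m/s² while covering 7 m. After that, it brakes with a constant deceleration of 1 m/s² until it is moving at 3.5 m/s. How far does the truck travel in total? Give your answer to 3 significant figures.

Phase 1 (accelerating): v₀ = 0 m/s, a = 3 m/s².
v² = v₀² + 2aΔx = 0² + 2·3·7 = 42.0 → v = 6.48 m/s
t = (v − v₀)/a = (6.48 − 0)/3 = 2.16 s

Phase 2 (decelerating): v₀ = 6.48 m/s, a = -1 m/s².
v = v₀ + at → t = (3.5 − 6.48) / -1 = 2.98 s
v² = v₀² + 2aΔx → Δx = (3.5² − 6.48²)/(2·-1) = 14.9 m
Total distance = 7.00 + 14.9 = 21.9 m

21.9 m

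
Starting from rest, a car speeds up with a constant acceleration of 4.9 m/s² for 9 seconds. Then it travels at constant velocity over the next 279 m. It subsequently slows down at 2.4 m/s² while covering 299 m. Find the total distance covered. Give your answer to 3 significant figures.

Phase 1 (accelerating): v₀ = 0 m/s, a = 4.9 m/s².
v = v₀ + at = 0 + (4.9)(9) = 44.1 m/s
Δx = v₀t + ½at² = 0·9 + 0.5·4.9·9² = 198 m

Phase 2 (constant speed): v₀ = 44.1 m/s, a = 0 m/s².
Constant speed: t = d/v = 279/44.1 = 6.33 s

Phase 3 (decelerating): v₀ = 44.1 m/s, a = -2.4 m/s².
v² = v₀² + 2aΔx = 44.1² + 2·-2.4·299 = 510 → v = 22.6 m/s
t = (v − v₀)/a = (22.6 − 44.1)/-2.4 = 8.97 s
Total distance = 198 + 279 + 299 = 776 m

776 m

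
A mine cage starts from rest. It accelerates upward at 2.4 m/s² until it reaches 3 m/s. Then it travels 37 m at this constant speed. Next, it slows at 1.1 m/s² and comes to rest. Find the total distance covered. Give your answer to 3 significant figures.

Phase 1 (accelerating): v₀ = 0 m/s, a = 2.4 m/s².
v = v₀ + at → t = (3 − 0) / 2.4 = 1.25 s
v² = v₀² + 2aΔx → Δx = (3² − 0²)/(2·2.4) = 1.88 m

Phase 2 (constant speed): v₀ = 3.00 m/s, a = 0 m/s².
Constant speed: t = d/v = 37/3.00 = 12.3 s

Phase 3 (decelerating): v₀ = 3.00 m/s, a = -1.1 m/s².
v = v₀ + at → t = (0 − 3.00) / -1.1 = 2.73 s
v² = v₀² + 2aΔx → Δx = (0² − 3.00²)/(2·-1.1) = 4.09 m
Total distance = 1.88 + 37.0 + 4.09 = 43.0 m

43.0 m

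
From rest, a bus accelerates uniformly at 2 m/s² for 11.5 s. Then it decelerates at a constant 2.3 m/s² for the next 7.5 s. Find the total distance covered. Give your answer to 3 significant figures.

240 m

Phase 1 (accelerating): v₀ = 0 m/s, a = 2 m/s².
v = v₀ + at = 0 + (2)(11.5) = 23.0 m/s
Δx = v₀t + ½at² = 0·11.5 + 0.5·2·11.5² = 132 m

Phase 2 (decelerating): v₀ = 23.0 m/s, a = -2.3 m/s².
v = v₀ + at = 23.0 + (-2.3)(7.5) = 5.75 m/s
Δx = v₀t + ½at² = 23.0·7.5 + 0.5·-2.3·7.5² = 108 m
Total distance = 132 + 108 = 240 m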